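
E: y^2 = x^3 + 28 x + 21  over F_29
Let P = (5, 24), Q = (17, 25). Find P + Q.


P != Q, so use the chord formula.
s = (y2 - y1) / (x2 - x1) = (1) / (12) mod 29 = 17
x3 = s^2 - x1 - x2 mod 29 = 17^2 - 5 - 17 = 6
y3 = s (x1 - x3) - y1 mod 29 = 17 * (5 - 6) - 24 = 17

P + Q = (6, 17)


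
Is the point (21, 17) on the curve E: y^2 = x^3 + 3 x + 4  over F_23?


Check whether y^2 = x^3 + 3 x + 4 (mod 23) for (x, y) = (21, 17).
LHS: y^2 = 17^2 mod 23 = 13
RHS: x^3 + 3 x + 4 = 21^3 + 3*21 + 4 mod 23 = 13
LHS = RHS

Yes, on the curve


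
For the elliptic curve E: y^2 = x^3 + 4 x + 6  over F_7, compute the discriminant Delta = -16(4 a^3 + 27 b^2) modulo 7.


4 a^3 + 27 b^2 = 4*4^3 + 27*6^2 = 256 + 972 = 1228
Delta = -16 * (1228) = -19648
Delta mod 7 = 1

Delta = 1 (mod 7)


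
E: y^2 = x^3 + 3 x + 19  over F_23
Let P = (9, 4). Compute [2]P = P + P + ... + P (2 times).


k = 2 = 10_2 (binary, LSB first: 01)
Double-and-add from P = (9, 4):
  bit 0 = 0: acc unchanged = O
  bit 1 = 1: acc = O + (9, 19) = (9, 19)

2P = (9, 19)


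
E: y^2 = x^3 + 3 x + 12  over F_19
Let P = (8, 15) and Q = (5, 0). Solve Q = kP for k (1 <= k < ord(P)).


Enumerate multiples of P until we hit Q = (5, 0):
  1P = (8, 15)
  2P = (12, 16)
  3P = (5, 0)
Match found at i = 3.

k = 3


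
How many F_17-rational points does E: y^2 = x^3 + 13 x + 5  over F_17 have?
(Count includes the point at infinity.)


For each x in F_17, count y with y^2 = x^3 + 13 x + 5 mod 17:
  x = 1: RHS = 2, y in [6, 11]  -> 2 point(s)
  x = 4: RHS = 2, y in [6, 11]  -> 2 point(s)
  x = 5: RHS = 8, y in [5, 12]  -> 2 point(s)
  x = 8: RHS = 9, y in [3, 14]  -> 2 point(s)
  x = 9: RHS = 1, y in [1, 16]  -> 2 point(s)
  x = 10: RHS = 13, y in [8, 9]  -> 2 point(s)
  x = 11: RHS = 0, y in [0]  -> 1 point(s)
  x = 12: RHS = 2, y in [6, 11]  -> 2 point(s)
  x = 13: RHS = 8, y in [5, 12]  -> 2 point(s)
  x = 16: RHS = 8, y in [5, 12]  -> 2 point(s)
Affine points: 19. Add the point at infinity: total = 20.

#E(F_17) = 20


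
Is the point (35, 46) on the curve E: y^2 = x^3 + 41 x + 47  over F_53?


Check whether y^2 = x^3 + 41 x + 47 (mod 53) for (x, y) = (35, 46).
LHS: y^2 = 46^2 mod 53 = 49
RHS: x^3 + 41 x + 47 = 35^3 + 41*35 + 47 mod 53 = 49
LHS = RHS

Yes, on the curve


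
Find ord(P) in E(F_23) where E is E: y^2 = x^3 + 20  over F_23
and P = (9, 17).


Compute successive multiples of P until we hit O:
  1P = (9, 17)
  2P = (14, 21)
  3P = (8, 16)
  4P = (7, 8)
  5P = (10, 13)
  6P = (20, 4)
  7P = (3, 1)
  8P = (13, 3)
  ... (continuing to 24P)
  24P = O

ord(P) = 24


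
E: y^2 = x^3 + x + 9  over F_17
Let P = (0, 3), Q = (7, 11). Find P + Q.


P != Q, so use the chord formula.
s = (y2 - y1) / (x2 - x1) = (8) / (7) mod 17 = 6
x3 = s^2 - x1 - x2 mod 17 = 6^2 - 0 - 7 = 12
y3 = s (x1 - x3) - y1 mod 17 = 6 * (0 - 12) - 3 = 10

P + Q = (12, 10)


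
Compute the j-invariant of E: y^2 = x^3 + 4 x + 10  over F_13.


Delta = -16(4 a^3 + 27 b^2) mod 13 = 11
-1728 * (4 a)^3 = -1728 * (4*4)^3 mod 13 = 1
j = 1 * 11^(-1) mod 13 = 6

j = 6 (mod 13)


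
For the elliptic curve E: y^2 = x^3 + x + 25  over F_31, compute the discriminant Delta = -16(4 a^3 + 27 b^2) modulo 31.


4 a^3 + 27 b^2 = 4*1^3 + 27*25^2 = 4 + 16875 = 16879
Delta = -16 * (16879) = -270064
Delta mod 31 = 8

Delta = 8 (mod 31)


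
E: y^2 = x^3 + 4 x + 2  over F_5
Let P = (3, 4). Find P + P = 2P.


Doubling: s = (3 x1^2 + a) / (2 y1)
s = (3*3^2 + 4) / (2*4) mod 5 = 2
x3 = s^2 - 2 x1 mod 5 = 2^2 - 2*3 = 3
y3 = s (x1 - x3) - y1 mod 5 = 2 * (3 - 3) - 4 = 1

2P = (3, 1)


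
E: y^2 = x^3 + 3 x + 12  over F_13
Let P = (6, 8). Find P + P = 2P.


Doubling: s = (3 x1^2 + a) / (2 y1)
s = (3*6^2 + 3) / (2*8) mod 13 = 11
x3 = s^2 - 2 x1 mod 13 = 11^2 - 2*6 = 5
y3 = s (x1 - x3) - y1 mod 13 = 11 * (6 - 5) - 8 = 3

2P = (5, 3)


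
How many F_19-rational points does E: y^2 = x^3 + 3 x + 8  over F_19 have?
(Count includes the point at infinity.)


For each x in F_19, count y with y^2 = x^3 + 3 x + 8 mod 19:
  x = 3: RHS = 6, y in [5, 14]  -> 2 point(s)
  x = 7: RHS = 11, y in [7, 12]  -> 2 point(s)
  x = 9: RHS = 4, y in [2, 17]  -> 2 point(s)
  x = 11: RHS = 4, y in [2, 17]  -> 2 point(s)
  x = 12: RHS = 5, y in [9, 10]  -> 2 point(s)
  x = 14: RHS = 1, y in [1, 18]  -> 2 point(s)
  x = 18: RHS = 4, y in [2, 17]  -> 2 point(s)
Affine points: 14. Add the point at infinity: total = 15.

#E(F_19) = 15


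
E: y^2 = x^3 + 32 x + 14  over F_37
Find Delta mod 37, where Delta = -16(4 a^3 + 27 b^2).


4 a^3 + 27 b^2 = 4*32^3 + 27*14^2 = 131072 + 5292 = 136364
Delta = -16 * (136364) = -2181824
Delta mod 37 = 29

Delta = 29 (mod 37)


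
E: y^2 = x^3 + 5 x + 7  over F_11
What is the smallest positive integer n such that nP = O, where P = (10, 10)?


Compute successive multiples of P until we hit O:
  1P = (10, 10)
  2P = (7, 0)
  3P = (10, 1)
  4P = O

ord(P) = 4


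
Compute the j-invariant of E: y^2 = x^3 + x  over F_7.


Delta = -16(4 a^3 + 27 b^2) mod 7 = 6
-1728 * (4 a)^3 = -1728 * (4*1)^3 mod 7 = 1
j = 1 * 6^(-1) mod 7 = 6

j = 6 (mod 7)


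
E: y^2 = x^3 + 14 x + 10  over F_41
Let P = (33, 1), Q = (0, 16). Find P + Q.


P != Q, so use the chord formula.
s = (y2 - y1) / (x2 - x1) = (15) / (8) mod 41 = 7
x3 = s^2 - x1 - x2 mod 41 = 7^2 - 33 - 0 = 16
y3 = s (x1 - x3) - y1 mod 41 = 7 * (33 - 16) - 1 = 36

P + Q = (16, 36)


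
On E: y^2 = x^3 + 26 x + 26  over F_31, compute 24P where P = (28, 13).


k = 24 = 11000_2 (binary, LSB first: 00011)
Double-and-add from P = (28, 13):
  bit 0 = 0: acc unchanged = O
  bit 1 = 0: acc unchanged = O
  bit 2 = 0: acc unchanged = O
  bit 3 = 1: acc = O + (13, 22) = (13, 22)
  bit 4 = 1: acc = (13, 22) + (12, 19) = (15, 3)

24P = (15, 3)


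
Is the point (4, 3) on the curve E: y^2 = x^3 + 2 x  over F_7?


Check whether y^2 = x^3 + 2 x + 0 (mod 7) for (x, y) = (4, 3).
LHS: y^2 = 3^2 mod 7 = 2
RHS: x^3 + 2 x + 0 = 4^3 + 2*4 + 0 mod 7 = 2
LHS = RHS

Yes, on the curve


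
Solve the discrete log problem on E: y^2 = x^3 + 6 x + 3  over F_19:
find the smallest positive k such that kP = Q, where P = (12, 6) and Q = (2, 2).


Enumerate multiples of P until we hit Q = (2, 2):
  1P = (12, 6)
  2P = (2, 17)
  3P = (14, 0)
  4P = (2, 2)
Match found at i = 4.

k = 4


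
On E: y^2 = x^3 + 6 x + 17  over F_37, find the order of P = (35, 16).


Compute successive multiples of P until we hit O:
  1P = (35, 16)
  2P = (14, 12)
  3P = (32, 11)
  4P = (18, 0)
  5P = (32, 26)
  6P = (14, 25)
  7P = (35, 21)
  8P = O

ord(P) = 8


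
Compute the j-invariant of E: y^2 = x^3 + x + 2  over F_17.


Delta = -16(4 a^3 + 27 b^2) mod 17 = 10
-1728 * (4 a)^3 = -1728 * (4*1)^3 mod 17 = 10
j = 10 * 10^(-1) mod 17 = 1

j = 1 (mod 17)


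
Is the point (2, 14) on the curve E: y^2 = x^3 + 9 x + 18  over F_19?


Check whether y^2 = x^3 + 9 x + 18 (mod 19) for (x, y) = (2, 14).
LHS: y^2 = 14^2 mod 19 = 6
RHS: x^3 + 9 x + 18 = 2^3 + 9*2 + 18 mod 19 = 6
LHS = RHS

Yes, on the curve


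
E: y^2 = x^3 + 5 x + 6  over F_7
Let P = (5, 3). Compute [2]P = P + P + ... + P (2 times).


k = 2 = 10_2 (binary, LSB first: 01)
Double-and-add from P = (5, 3):
  bit 0 = 0: acc unchanged = O
  bit 1 = 1: acc = O + (6, 0) = (6, 0)

2P = (6, 0)


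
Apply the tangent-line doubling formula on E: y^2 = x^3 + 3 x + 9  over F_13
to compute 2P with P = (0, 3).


Doubling: s = (3 x1^2 + a) / (2 y1)
s = (3*0^2 + 3) / (2*3) mod 13 = 7
x3 = s^2 - 2 x1 mod 13 = 7^2 - 2*0 = 10
y3 = s (x1 - x3) - y1 mod 13 = 7 * (0 - 10) - 3 = 5

2P = (10, 5)


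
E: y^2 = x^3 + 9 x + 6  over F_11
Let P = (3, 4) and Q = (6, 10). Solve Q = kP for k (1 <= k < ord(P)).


Enumerate multiples of P until we hit Q = (6, 10):
  1P = (3, 4)
  2P = (6, 10)
Match found at i = 2.

k = 2


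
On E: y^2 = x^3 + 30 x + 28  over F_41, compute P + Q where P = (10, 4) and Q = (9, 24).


P != Q, so use the chord formula.
s = (y2 - y1) / (x2 - x1) = (20) / (40) mod 41 = 21
x3 = s^2 - x1 - x2 mod 41 = 21^2 - 10 - 9 = 12
y3 = s (x1 - x3) - y1 mod 41 = 21 * (10 - 12) - 4 = 36

P + Q = (12, 36)


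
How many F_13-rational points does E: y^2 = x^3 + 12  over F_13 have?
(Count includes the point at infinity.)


For each x in F_13, count y with y^2 = x^3 + 0 x + 12 mod 13:
  x = 0: RHS = 12, y in [5, 8]  -> 2 point(s)
  x = 1: RHS = 0, y in [0]  -> 1 point(s)
  x = 3: RHS = 0, y in [0]  -> 1 point(s)
  x = 7: RHS = 4, y in [2, 11]  -> 2 point(s)
  x = 8: RHS = 4, y in [2, 11]  -> 2 point(s)
  x = 9: RHS = 0, y in [0]  -> 1 point(s)
  x = 11: RHS = 4, y in [2, 11]  -> 2 point(s)
Affine points: 11. Add the point at infinity: total = 12.

#E(F_13) = 12


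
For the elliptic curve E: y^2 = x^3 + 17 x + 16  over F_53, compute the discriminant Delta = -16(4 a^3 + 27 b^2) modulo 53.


4 a^3 + 27 b^2 = 4*17^3 + 27*16^2 = 19652 + 6912 = 26564
Delta = -16 * (26564) = -425024
Delta mod 53 = 36

Delta = 36 (mod 53)


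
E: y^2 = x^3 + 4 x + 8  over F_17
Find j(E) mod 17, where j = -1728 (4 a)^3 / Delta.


Delta = -16(4 a^3 + 27 b^2) mod 17 = 12
-1728 * (4 a)^3 = -1728 * (4*4)^3 mod 17 = 11
j = 11 * 12^(-1) mod 17 = 8

j = 8 (mod 17)


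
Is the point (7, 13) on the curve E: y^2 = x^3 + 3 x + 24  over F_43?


Check whether y^2 = x^3 + 3 x + 24 (mod 43) for (x, y) = (7, 13).
LHS: y^2 = 13^2 mod 43 = 40
RHS: x^3 + 3 x + 24 = 7^3 + 3*7 + 24 mod 43 = 1
LHS != RHS

No, not on the curve


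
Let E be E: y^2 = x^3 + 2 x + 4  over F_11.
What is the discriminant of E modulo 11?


4 a^3 + 27 b^2 = 4*2^3 + 27*4^2 = 32 + 432 = 464
Delta = -16 * (464) = -7424
Delta mod 11 = 1

Delta = 1 (mod 11)


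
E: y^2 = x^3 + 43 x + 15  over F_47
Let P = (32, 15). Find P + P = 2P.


Doubling: s = (3 x1^2 + a) / (2 y1)
s = (3*32^2 + 43) / (2*15) mod 47 = 2
x3 = s^2 - 2 x1 mod 47 = 2^2 - 2*32 = 34
y3 = s (x1 - x3) - y1 mod 47 = 2 * (32 - 34) - 15 = 28

2P = (34, 28)


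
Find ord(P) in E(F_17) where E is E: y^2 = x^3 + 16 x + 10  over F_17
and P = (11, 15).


Compute successive multiples of P until we hit O:
  1P = (11, 15)
  2P = (4, 6)
  3P = (4, 11)
  4P = (11, 2)
  5P = O

ord(P) = 5


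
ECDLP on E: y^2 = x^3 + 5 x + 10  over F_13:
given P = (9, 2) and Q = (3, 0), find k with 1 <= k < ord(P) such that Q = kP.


Enumerate multiples of P until we hit Q = (3, 0):
  1P = (9, 2)
  2P = (4, 9)
  3P = (3, 0)
Match found at i = 3.

k = 3


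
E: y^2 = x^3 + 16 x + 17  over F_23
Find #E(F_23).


For each x in F_23, count y with y^2 = x^3 + 16 x + 17 mod 23:
  x = 3: RHS = 0, y in [0]  -> 1 point(s)
  x = 7: RHS = 12, y in [9, 14]  -> 2 point(s)
  x = 8: RHS = 13, y in [6, 17]  -> 2 point(s)
  x = 9: RHS = 16, y in [4, 19]  -> 2 point(s)
  x = 10: RHS = 4, y in [2, 21]  -> 2 point(s)
  x = 11: RHS = 6, y in [11, 12]  -> 2 point(s)
  x = 14: RHS = 18, y in [8, 15]  -> 2 point(s)
  x = 17: RHS = 4, y in [2, 21]  -> 2 point(s)
  x = 19: RHS = 4, y in [2, 21]  -> 2 point(s)
  x = 21: RHS = 0, y in [0]  -> 1 point(s)
  x = 22: RHS = 0, y in [0]  -> 1 point(s)
Affine points: 19. Add the point at infinity: total = 20.

#E(F_23) = 20


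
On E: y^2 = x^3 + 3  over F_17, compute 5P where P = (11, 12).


k = 5 = 101_2 (binary, LSB first: 101)
Double-and-add from P = (11, 12):
  bit 0 = 1: acc = O + (11, 12) = (11, 12)
  bit 1 = 0: acc unchanged = (11, 12)
  bit 2 = 1: acc = (11, 12) + (11, 12) = (11, 5)

5P = (11, 5)


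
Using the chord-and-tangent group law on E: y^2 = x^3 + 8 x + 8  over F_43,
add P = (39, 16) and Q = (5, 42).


P != Q, so use the chord formula.
s = (y2 - y1) / (x2 - x1) = (26) / (9) mod 43 = 22
x3 = s^2 - x1 - x2 mod 43 = 22^2 - 39 - 5 = 10
y3 = s (x1 - x3) - y1 mod 43 = 22 * (39 - 10) - 16 = 20

P + Q = (10, 20)


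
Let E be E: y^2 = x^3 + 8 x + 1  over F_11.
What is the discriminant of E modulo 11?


4 a^3 + 27 b^2 = 4*8^3 + 27*1^2 = 2048 + 27 = 2075
Delta = -16 * (2075) = -33200
Delta mod 11 = 9

Delta = 9 (mod 11)


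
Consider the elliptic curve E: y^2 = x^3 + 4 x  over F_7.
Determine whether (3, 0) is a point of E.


Check whether y^2 = x^3 + 4 x + 0 (mod 7) for (x, y) = (3, 0).
LHS: y^2 = 0^2 mod 7 = 0
RHS: x^3 + 4 x + 0 = 3^3 + 4*3 + 0 mod 7 = 4
LHS != RHS

No, not on the curve


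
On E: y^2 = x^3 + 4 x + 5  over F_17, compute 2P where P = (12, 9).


Doubling: s = (3 x1^2 + a) / (2 y1)
s = (3*12^2 + 4) / (2*9) mod 17 = 11
x3 = s^2 - 2 x1 mod 17 = 11^2 - 2*12 = 12
y3 = s (x1 - x3) - y1 mod 17 = 11 * (12 - 12) - 9 = 8

2P = (12, 8)


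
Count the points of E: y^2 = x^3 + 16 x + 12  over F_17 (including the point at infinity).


For each x in F_17, count y with y^2 = x^3 + 16 x + 12 mod 17:
  x = 2: RHS = 1, y in [1, 16]  -> 2 point(s)
  x = 3: RHS = 2, y in [6, 11]  -> 2 point(s)
  x = 4: RHS = 4, y in [2, 15]  -> 2 point(s)
  x = 5: RHS = 13, y in [8, 9]  -> 2 point(s)
  x = 6: RHS = 1, y in [1, 16]  -> 2 point(s)
  x = 7: RHS = 8, y in [5, 12]  -> 2 point(s)
  x = 9: RHS = 1, y in [1, 16]  -> 2 point(s)
  x = 10: RHS = 16, y in [4, 13]  -> 2 point(s)
Affine points: 16. Add the point at infinity: total = 17.

#E(F_17) = 17


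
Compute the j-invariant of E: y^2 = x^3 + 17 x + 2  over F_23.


Delta = -16(4 a^3 + 27 b^2) mod 23 = 21
-1728 * (4 a)^3 = -1728 * (4*17)^3 mod 23 = 3
j = 3 * 21^(-1) mod 23 = 10

j = 10 (mod 23)


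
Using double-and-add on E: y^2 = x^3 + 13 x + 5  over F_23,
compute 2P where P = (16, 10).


k = 2 = 10_2 (binary, LSB first: 01)
Double-and-add from P = (16, 10):
  bit 0 = 0: acc unchanged = O
  bit 1 = 1: acc = O + (9, 0) = (9, 0)

2P = (9, 0)


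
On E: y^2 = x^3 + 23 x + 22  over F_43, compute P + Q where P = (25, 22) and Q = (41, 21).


P != Q, so use the chord formula.
s = (y2 - y1) / (x2 - x1) = (42) / (16) mod 43 = 8
x3 = s^2 - x1 - x2 mod 43 = 8^2 - 25 - 41 = 41
y3 = s (x1 - x3) - y1 mod 43 = 8 * (25 - 41) - 22 = 22

P + Q = (41, 22)


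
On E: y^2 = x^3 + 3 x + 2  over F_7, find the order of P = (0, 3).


Compute successive multiples of P until we hit O:
  1P = (0, 3)
  2P = (2, 3)
  3P = (5, 4)
  4P = (4, 6)
  5P = (4, 1)
  6P = (5, 3)
  7P = (2, 4)
  8P = (0, 4)
  ... (continuing to 9P)
  9P = O

ord(P) = 9


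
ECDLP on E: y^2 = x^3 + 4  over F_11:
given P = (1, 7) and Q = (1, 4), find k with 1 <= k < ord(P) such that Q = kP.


Enumerate multiples of P until we hit Q = (1, 4):
  1P = (1, 7)
  2P = (10, 6)
  3P = (3, 3)
  4P = (0, 2)
  5P = (2, 10)
  6P = (6, 0)
  7P = (2, 1)
  8P = (0, 9)
  9P = (3, 8)
  10P = (10, 5)
  11P = (1, 4)
Match found at i = 11.

k = 11


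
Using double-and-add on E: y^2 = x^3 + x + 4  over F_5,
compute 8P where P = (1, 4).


k = 8 = 1000_2 (binary, LSB first: 0001)
Double-and-add from P = (1, 4):
  bit 0 = 0: acc unchanged = O
  bit 1 = 0: acc unchanged = O
  bit 2 = 0: acc unchanged = O
  bit 3 = 1: acc = O + (1, 1) = (1, 1)

8P = (1, 1)


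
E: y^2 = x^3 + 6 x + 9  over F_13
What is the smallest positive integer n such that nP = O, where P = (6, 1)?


Compute successive multiples of P until we hit O:
  1P = (6, 1)
  2P = (0, 3)
  3P = (10, 9)
  4P = (1, 9)
  5P = (7, 11)
  6P = (9, 8)
  7P = (2, 4)
  8P = (8, 7)
  ... (continuing to 17P)
  17P = O

ord(P) = 17


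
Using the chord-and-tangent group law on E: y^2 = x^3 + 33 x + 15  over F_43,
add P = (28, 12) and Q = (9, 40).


P != Q, so use the chord formula.
s = (y2 - y1) / (x2 - x1) = (28) / (24) mod 43 = 37
x3 = s^2 - x1 - x2 mod 43 = 37^2 - 28 - 9 = 42
y3 = s (x1 - x3) - y1 mod 43 = 37 * (28 - 42) - 12 = 29

P + Q = (42, 29)


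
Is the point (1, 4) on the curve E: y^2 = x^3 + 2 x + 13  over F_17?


Check whether y^2 = x^3 + 2 x + 13 (mod 17) for (x, y) = (1, 4).
LHS: y^2 = 4^2 mod 17 = 16
RHS: x^3 + 2 x + 13 = 1^3 + 2*1 + 13 mod 17 = 16
LHS = RHS

Yes, on the curve


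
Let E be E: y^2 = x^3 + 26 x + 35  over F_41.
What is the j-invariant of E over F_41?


Delta = -16(4 a^3 + 27 b^2) mod 41 = 40
-1728 * (4 a)^3 = -1728 * (4*26)^3 mod 41 = 31
j = 31 * 40^(-1) mod 41 = 10

j = 10 (mod 41)


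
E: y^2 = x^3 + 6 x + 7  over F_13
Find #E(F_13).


For each x in F_13, count y with y^2 = x^3 + 6 x + 7 mod 13:
  x = 1: RHS = 1, y in [1, 12]  -> 2 point(s)
  x = 2: RHS = 1, y in [1, 12]  -> 2 point(s)
  x = 3: RHS = 0, y in [0]  -> 1 point(s)
  x = 4: RHS = 4, y in [2, 11]  -> 2 point(s)
  x = 6: RHS = 12, y in [5, 8]  -> 2 point(s)
  x = 9: RHS = 10, y in [6, 7]  -> 2 point(s)
  x = 10: RHS = 1, y in [1, 12]  -> 2 point(s)
  x = 11: RHS = 0, y in [0]  -> 1 point(s)
  x = 12: RHS = 0, y in [0]  -> 1 point(s)
Affine points: 15. Add the point at infinity: total = 16.

#E(F_13) = 16


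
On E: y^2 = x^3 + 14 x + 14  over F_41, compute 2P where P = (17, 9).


Doubling: s = (3 x1^2 + a) / (2 y1)
s = (3*17^2 + 14) / (2*9) mod 41 = 33
x3 = s^2 - 2 x1 mod 41 = 33^2 - 2*17 = 30
y3 = s (x1 - x3) - y1 mod 41 = 33 * (17 - 30) - 9 = 13

2P = (30, 13)


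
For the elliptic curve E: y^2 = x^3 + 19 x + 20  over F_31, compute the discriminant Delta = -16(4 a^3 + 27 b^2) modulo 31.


4 a^3 + 27 b^2 = 4*19^3 + 27*20^2 = 27436 + 10800 = 38236
Delta = -16 * (38236) = -611776
Delta mod 31 = 9

Delta = 9 (mod 31)


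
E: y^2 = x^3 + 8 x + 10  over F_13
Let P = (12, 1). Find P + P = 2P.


Doubling: s = (3 x1^2 + a) / (2 y1)
s = (3*12^2 + 8) / (2*1) mod 13 = 12
x3 = s^2 - 2 x1 mod 13 = 12^2 - 2*12 = 3
y3 = s (x1 - x3) - y1 mod 13 = 12 * (12 - 3) - 1 = 3

2P = (3, 3)


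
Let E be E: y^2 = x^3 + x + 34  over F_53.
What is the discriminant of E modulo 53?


4 a^3 + 27 b^2 = 4*1^3 + 27*34^2 = 4 + 31212 = 31216
Delta = -16 * (31216) = -499456
Delta mod 53 = 16

Delta = 16 (mod 53)


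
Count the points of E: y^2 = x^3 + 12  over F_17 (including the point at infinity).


For each x in F_17, count y with y^2 = x^3 + 0 x + 12 mod 17:
  x = 1: RHS = 13, y in [8, 9]  -> 2 point(s)
  x = 4: RHS = 8, y in [5, 12]  -> 2 point(s)
  x = 5: RHS = 1, y in [1, 16]  -> 2 point(s)
  x = 7: RHS = 15, y in [7, 10]  -> 2 point(s)
  x = 10: RHS = 9, y in [3, 14]  -> 2 point(s)
  x = 11: RHS = 0, y in [0]  -> 1 point(s)
  x = 13: RHS = 16, y in [4, 13]  -> 2 point(s)
  x = 14: RHS = 2, y in [6, 11]  -> 2 point(s)
  x = 15: RHS = 4, y in [2, 15]  -> 2 point(s)
Affine points: 17. Add the point at infinity: total = 18.

#E(F_17) = 18


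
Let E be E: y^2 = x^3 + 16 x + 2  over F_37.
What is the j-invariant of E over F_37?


Delta = -16(4 a^3 + 27 b^2) mod 37 = 12
-1728 * (4 a)^3 = -1728 * (4*16)^3 mod 37 = 26
j = 26 * 12^(-1) mod 37 = 33

j = 33 (mod 37)


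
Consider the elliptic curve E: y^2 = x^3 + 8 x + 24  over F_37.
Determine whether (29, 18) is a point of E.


Check whether y^2 = x^3 + 8 x + 24 (mod 37) for (x, y) = (29, 18).
LHS: y^2 = 18^2 mod 37 = 28
RHS: x^3 + 8 x + 24 = 29^3 + 8*29 + 24 mod 37 = 3
LHS != RHS

No, not on the curve


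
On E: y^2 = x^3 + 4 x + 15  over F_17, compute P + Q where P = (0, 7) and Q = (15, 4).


P != Q, so use the chord formula.
s = (y2 - y1) / (x2 - x1) = (14) / (15) mod 17 = 10
x3 = s^2 - x1 - x2 mod 17 = 10^2 - 0 - 15 = 0
y3 = s (x1 - x3) - y1 mod 17 = 10 * (0 - 0) - 7 = 10

P + Q = (0, 10)


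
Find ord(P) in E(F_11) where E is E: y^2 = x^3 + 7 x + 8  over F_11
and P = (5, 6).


Compute successive multiples of P until we hit O:
  1P = (5, 6)
  2P = (4, 10)
  3P = (7, 2)
  4P = (3, 1)
  5P = (1, 4)
  6P = (8, 9)
  7P = (10, 0)
  8P = (8, 2)
  ... (continuing to 14P)
  14P = O

ord(P) = 14


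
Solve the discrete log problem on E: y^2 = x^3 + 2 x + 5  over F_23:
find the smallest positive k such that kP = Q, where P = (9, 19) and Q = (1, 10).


Enumerate multiples of P until we hit Q = (1, 10):
  1P = (9, 19)
  2P = (6, 7)
  3P = (1, 13)
  4P = (15, 11)
  5P = (11, 22)
  6P = (11, 1)
  7P = (15, 12)
  8P = (1, 10)
Match found at i = 8.

k = 8


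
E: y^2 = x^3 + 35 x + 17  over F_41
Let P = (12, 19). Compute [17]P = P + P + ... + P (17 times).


k = 17 = 10001_2 (binary, LSB first: 10001)
Double-and-add from P = (12, 19):
  bit 0 = 1: acc = O + (12, 19) = (12, 19)
  bit 1 = 0: acc unchanged = (12, 19)
  bit 2 = 0: acc unchanged = (12, 19)
  bit 3 = 0: acc unchanged = (12, 19)
  bit 4 = 1: acc = (12, 19) + (30, 33) = (32, 11)

17P = (32, 11)


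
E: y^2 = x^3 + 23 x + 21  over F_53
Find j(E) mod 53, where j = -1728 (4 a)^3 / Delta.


Delta = -16(4 a^3 + 27 b^2) mod 53 = 11
-1728 * (4 a)^3 = -1728 * (4*23)^3 mod 53 = 40
j = 40 * 11^(-1) mod 53 = 47

j = 47 (mod 53)


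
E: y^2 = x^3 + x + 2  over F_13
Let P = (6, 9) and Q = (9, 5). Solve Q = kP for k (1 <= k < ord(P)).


Enumerate multiples of P until we hit Q = (9, 5):
  1P = (6, 9)
  2P = (2, 8)
  3P = (1, 2)
  4P = (9, 5)
Match found at i = 4.

k = 4


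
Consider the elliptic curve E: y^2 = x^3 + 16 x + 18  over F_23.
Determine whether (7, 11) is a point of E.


Check whether y^2 = x^3 + 16 x + 18 (mod 23) for (x, y) = (7, 11).
LHS: y^2 = 11^2 mod 23 = 6
RHS: x^3 + 16 x + 18 = 7^3 + 16*7 + 18 mod 23 = 13
LHS != RHS

No, not on the curve


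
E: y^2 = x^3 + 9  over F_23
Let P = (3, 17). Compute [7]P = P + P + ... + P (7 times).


k = 7 = 111_2 (binary, LSB first: 111)
Double-and-add from P = (3, 17):
  bit 0 = 1: acc = O + (3, 17) = (3, 17)
  bit 1 = 1: acc = (3, 17) + (12, 9) = (21, 22)
  bit 2 = 1: acc = (21, 22) + (0, 3) = (6, 8)

7P = (6, 8)


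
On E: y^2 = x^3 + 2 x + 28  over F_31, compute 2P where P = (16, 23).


Doubling: s = (3 x1^2 + a) / (2 y1)
s = (3*16^2 + 2) / (2*23) mod 31 = 10
x3 = s^2 - 2 x1 mod 31 = 10^2 - 2*16 = 6
y3 = s (x1 - x3) - y1 mod 31 = 10 * (16 - 6) - 23 = 15

2P = (6, 15)


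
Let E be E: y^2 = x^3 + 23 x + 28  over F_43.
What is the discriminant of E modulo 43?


4 a^3 + 27 b^2 = 4*23^3 + 27*28^2 = 48668 + 21168 = 69836
Delta = -16 * (69836) = -1117376
Delta mod 43 = 22

Delta = 22 (mod 43)


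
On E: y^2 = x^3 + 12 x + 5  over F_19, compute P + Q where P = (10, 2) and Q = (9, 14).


P != Q, so use the chord formula.
s = (y2 - y1) / (x2 - x1) = (12) / (18) mod 19 = 7
x3 = s^2 - x1 - x2 mod 19 = 7^2 - 10 - 9 = 11
y3 = s (x1 - x3) - y1 mod 19 = 7 * (10 - 11) - 2 = 10

P + Q = (11, 10)


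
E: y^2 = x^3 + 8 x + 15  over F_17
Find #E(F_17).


For each x in F_17, count y with y^2 = x^3 + 8 x + 15 mod 17:
  x = 0: RHS = 15, y in [7, 10]  -> 2 point(s)
  x = 3: RHS = 15, y in [7, 10]  -> 2 point(s)
  x = 4: RHS = 9, y in [3, 14]  -> 2 point(s)
  x = 8: RHS = 13, y in [8, 9]  -> 2 point(s)
  x = 9: RHS = 0, y in [0]  -> 1 point(s)
  x = 13: RHS = 4, y in [2, 15]  -> 2 point(s)
  x = 14: RHS = 15, y in [7, 10]  -> 2 point(s)
  x = 15: RHS = 8, y in [5, 12]  -> 2 point(s)
Affine points: 15. Add the point at infinity: total = 16.

#E(F_17) = 16


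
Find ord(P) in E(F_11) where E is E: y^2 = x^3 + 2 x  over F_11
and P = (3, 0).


Compute successive multiples of P until we hit O:
  1P = (3, 0)
  2P = O

ord(P) = 2


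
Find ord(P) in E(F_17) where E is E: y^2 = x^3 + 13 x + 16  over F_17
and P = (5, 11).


Compute successive multiples of P until we hit O:
  1P = (5, 11)
  2P = (6, 2)
  3P = (2, 13)
  4P = (1, 9)
  5P = (7, 5)
  6P = (14, 16)
  7P = (13, 11)
  8P = (16, 6)
  ... (continuing to 25P)
  25P = O

ord(P) = 25


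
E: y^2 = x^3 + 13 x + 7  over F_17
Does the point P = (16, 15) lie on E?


Check whether y^2 = x^3 + 13 x + 7 (mod 17) for (x, y) = (16, 15).
LHS: y^2 = 15^2 mod 17 = 4
RHS: x^3 + 13 x + 7 = 16^3 + 13*16 + 7 mod 17 = 10
LHS != RHS

No, not on the curve


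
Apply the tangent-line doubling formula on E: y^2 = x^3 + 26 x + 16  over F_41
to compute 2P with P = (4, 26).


Doubling: s = (3 x1^2 + a) / (2 y1)
s = (3*4^2 + 26) / (2*26) mod 41 = 3
x3 = s^2 - 2 x1 mod 41 = 3^2 - 2*4 = 1
y3 = s (x1 - x3) - y1 mod 41 = 3 * (4 - 1) - 26 = 24

2P = (1, 24)


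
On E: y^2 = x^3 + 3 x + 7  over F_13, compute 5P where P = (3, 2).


k = 5 = 101_2 (binary, LSB first: 101)
Double-and-add from P = (3, 2):
  bit 0 = 1: acc = O + (3, 2) = (3, 2)
  bit 1 = 0: acc unchanged = (3, 2)
  bit 2 = 1: acc = (3, 2) + (10, 7) = (9, 3)

5P = (9, 3)


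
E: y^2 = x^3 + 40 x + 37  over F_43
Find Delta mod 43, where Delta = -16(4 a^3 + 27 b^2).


4 a^3 + 27 b^2 = 4*40^3 + 27*37^2 = 256000 + 36963 = 292963
Delta = -16 * (292963) = -4687408
Delta mod 43 = 22

Delta = 22 (mod 43)


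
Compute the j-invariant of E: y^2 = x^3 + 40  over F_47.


Delta = -16(4 a^3 + 27 b^2) mod 47 = 29
-1728 * (4 a)^3 = -1728 * (4*0)^3 mod 47 = 0
j = 0 * 29^(-1) mod 47 = 0

j = 0 (mod 47)


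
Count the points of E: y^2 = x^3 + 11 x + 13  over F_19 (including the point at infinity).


For each x in F_19, count y with y^2 = x^3 + 11 x + 13 mod 19:
  x = 1: RHS = 6, y in [5, 14]  -> 2 point(s)
  x = 2: RHS = 5, y in [9, 10]  -> 2 point(s)
  x = 3: RHS = 16, y in [4, 15]  -> 2 point(s)
  x = 4: RHS = 7, y in [8, 11]  -> 2 point(s)
  x = 8: RHS = 5, y in [9, 10]  -> 2 point(s)
  x = 9: RHS = 5, y in [9, 10]  -> 2 point(s)
  x = 12: RHS = 11, y in [7, 12]  -> 2 point(s)
  x = 13: RHS = 16, y in [4, 15]  -> 2 point(s)
  x = 14: RHS = 4, y in [2, 17]  -> 2 point(s)
  x = 15: RHS = 0, y in [0]  -> 1 point(s)
  x = 18: RHS = 1, y in [1, 18]  -> 2 point(s)
Affine points: 21. Add the point at infinity: total = 22.

#E(F_19) = 22


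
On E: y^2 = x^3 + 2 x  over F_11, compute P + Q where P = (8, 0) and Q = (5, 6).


P != Q, so use the chord formula.
s = (y2 - y1) / (x2 - x1) = (6) / (8) mod 11 = 9
x3 = s^2 - x1 - x2 mod 11 = 9^2 - 8 - 5 = 2
y3 = s (x1 - x3) - y1 mod 11 = 9 * (8 - 2) - 0 = 10

P + Q = (2, 10)


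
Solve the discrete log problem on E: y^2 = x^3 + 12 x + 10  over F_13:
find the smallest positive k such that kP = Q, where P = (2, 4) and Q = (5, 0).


Enumerate multiples of P until we hit Q = (5, 0):
  1P = (2, 4)
  2P = (5, 0)
Match found at i = 2.

k = 2


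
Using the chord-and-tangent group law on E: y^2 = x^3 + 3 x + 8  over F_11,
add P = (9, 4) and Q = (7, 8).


P != Q, so use the chord formula.
s = (y2 - y1) / (x2 - x1) = (4) / (9) mod 11 = 9
x3 = s^2 - x1 - x2 mod 11 = 9^2 - 9 - 7 = 10
y3 = s (x1 - x3) - y1 mod 11 = 9 * (9 - 10) - 4 = 9

P + Q = (10, 9)


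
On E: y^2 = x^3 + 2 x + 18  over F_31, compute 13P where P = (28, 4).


k = 13 = 1101_2 (binary, LSB first: 1011)
Double-and-add from P = (28, 4):
  bit 0 = 1: acc = O + (28, 4) = (28, 4)
  bit 1 = 0: acc unchanged = (28, 4)
  bit 2 = 1: acc = (28, 4) + (24, 23) = (19, 23)
  bit 3 = 1: acc = (19, 23) + (3, 12) = (28, 27)

13P = (28, 27)


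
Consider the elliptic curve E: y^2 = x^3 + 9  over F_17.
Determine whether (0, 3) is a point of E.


Check whether y^2 = x^3 + 0 x + 9 (mod 17) for (x, y) = (0, 3).
LHS: y^2 = 3^2 mod 17 = 9
RHS: x^3 + 0 x + 9 = 0^3 + 0*0 + 9 mod 17 = 9
LHS = RHS

Yes, on the curve


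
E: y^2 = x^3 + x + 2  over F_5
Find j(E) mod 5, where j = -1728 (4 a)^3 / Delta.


Delta = -16(4 a^3 + 27 b^2) mod 5 = 3
-1728 * (4 a)^3 = -1728 * (4*1)^3 mod 5 = 3
j = 3 * 3^(-1) mod 5 = 1

j = 1 (mod 5)


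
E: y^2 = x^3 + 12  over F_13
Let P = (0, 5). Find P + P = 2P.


Doubling: s = (3 x1^2 + a) / (2 y1)
s = (3*0^2 + 0) / (2*5) mod 13 = 0
x3 = s^2 - 2 x1 mod 13 = 0^2 - 2*0 = 0
y3 = s (x1 - x3) - y1 mod 13 = 0 * (0 - 0) - 5 = 8

2P = (0, 8)


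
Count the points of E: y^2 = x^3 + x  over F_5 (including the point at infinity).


For each x in F_5, count y with y^2 = x^3 + 1 x + 0 mod 5:
  x = 0: RHS = 0, y in [0]  -> 1 point(s)
  x = 2: RHS = 0, y in [0]  -> 1 point(s)
  x = 3: RHS = 0, y in [0]  -> 1 point(s)
Affine points: 3. Add the point at infinity: total = 4.

#E(F_5) = 4


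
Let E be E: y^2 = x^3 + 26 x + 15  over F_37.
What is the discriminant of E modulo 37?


4 a^3 + 27 b^2 = 4*26^3 + 27*15^2 = 70304 + 6075 = 76379
Delta = -16 * (76379) = -1222064
Delta mod 37 = 9

Delta = 9 (mod 37)


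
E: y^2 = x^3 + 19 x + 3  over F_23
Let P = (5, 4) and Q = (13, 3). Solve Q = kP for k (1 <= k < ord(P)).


Enumerate multiples of P until we hit Q = (13, 3):
  1P = (5, 4)
  2P = (3, 8)
  3P = (19, 1)
  4P = (17, 15)
  5P = (2, 16)
  6P = (9, 12)
  7P = (13, 3)
Match found at i = 7.

k = 7


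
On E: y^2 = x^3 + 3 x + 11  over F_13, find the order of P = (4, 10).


Compute successive multiples of P until we hit O:
  1P = (4, 10)
  2P = (9, 0)
  3P = (4, 3)
  4P = O

ord(P) = 4


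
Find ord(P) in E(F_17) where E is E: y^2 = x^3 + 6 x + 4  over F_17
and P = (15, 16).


Compute successive multiples of P until we hit O:
  1P = (15, 16)
  2P = (0, 2)
  3P = (0, 15)
  4P = (15, 1)
  5P = O

ord(P) = 5


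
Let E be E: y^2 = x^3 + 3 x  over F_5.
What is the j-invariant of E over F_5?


Delta = -16(4 a^3 + 27 b^2) mod 5 = 2
-1728 * (4 a)^3 = -1728 * (4*3)^3 mod 5 = 1
j = 1 * 2^(-1) mod 5 = 3

j = 3 (mod 5)


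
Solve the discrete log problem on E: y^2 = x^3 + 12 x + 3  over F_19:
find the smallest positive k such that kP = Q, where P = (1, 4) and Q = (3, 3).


Enumerate multiples of P until we hit Q = (3, 3):
  1P = (1, 4)
  2P = (3, 16)
  3P = (13, 0)
  4P = (3, 3)
Match found at i = 4.

k = 4


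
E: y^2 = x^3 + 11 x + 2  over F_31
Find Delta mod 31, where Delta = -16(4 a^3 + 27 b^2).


4 a^3 + 27 b^2 = 4*11^3 + 27*2^2 = 5324 + 108 = 5432
Delta = -16 * (5432) = -86912
Delta mod 31 = 12

Delta = 12 (mod 31)


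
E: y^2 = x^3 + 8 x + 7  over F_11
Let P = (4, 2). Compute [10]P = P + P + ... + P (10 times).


k = 10 = 1010_2 (binary, LSB first: 0101)
Double-and-add from P = (4, 2):
  bit 0 = 0: acc unchanged = O
  bit 1 = 1: acc = O + (1, 7) = (1, 7)
  bit 2 = 0: acc unchanged = (1, 7)
  bit 3 = 1: acc = (1, 7) + (2, 8) = (9, 7)

10P = (9, 7)


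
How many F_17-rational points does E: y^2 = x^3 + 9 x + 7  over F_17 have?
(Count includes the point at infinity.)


For each x in F_17, count y with y^2 = x^3 + 9 x + 7 mod 17:
  x = 1: RHS = 0, y in [0]  -> 1 point(s)
  x = 2: RHS = 16, y in [4, 13]  -> 2 point(s)
  x = 8: RHS = 13, y in [8, 9]  -> 2 point(s)
  x = 9: RHS = 1, y in [1, 16]  -> 2 point(s)
  x = 10: RHS = 9, y in [3, 14]  -> 2 point(s)
  x = 11: RHS = 9, y in [3, 14]  -> 2 point(s)
  x = 13: RHS = 9, y in [3, 14]  -> 2 point(s)
  x = 14: RHS = 4, y in [2, 15]  -> 2 point(s)
  x = 15: RHS = 15, y in [7, 10]  -> 2 point(s)
Affine points: 17. Add the point at infinity: total = 18.

#E(F_17) = 18


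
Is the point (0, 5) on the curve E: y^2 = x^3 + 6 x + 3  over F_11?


Check whether y^2 = x^3 + 6 x + 3 (mod 11) for (x, y) = (0, 5).
LHS: y^2 = 5^2 mod 11 = 3
RHS: x^3 + 6 x + 3 = 0^3 + 6*0 + 3 mod 11 = 3
LHS = RHS

Yes, on the curve


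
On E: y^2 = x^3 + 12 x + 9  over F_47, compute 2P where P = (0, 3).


Doubling: s = (3 x1^2 + a) / (2 y1)
s = (3*0^2 + 12) / (2*3) mod 47 = 2
x3 = s^2 - 2 x1 mod 47 = 2^2 - 2*0 = 4
y3 = s (x1 - x3) - y1 mod 47 = 2 * (0 - 4) - 3 = 36

2P = (4, 36)


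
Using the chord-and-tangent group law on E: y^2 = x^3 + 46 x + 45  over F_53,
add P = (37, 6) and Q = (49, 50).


P != Q, so use the chord formula.
s = (y2 - y1) / (x2 - x1) = (44) / (12) mod 53 = 39
x3 = s^2 - x1 - x2 mod 53 = 39^2 - 37 - 49 = 4
y3 = s (x1 - x3) - y1 mod 53 = 39 * (37 - 4) - 6 = 9

P + Q = (4, 9)


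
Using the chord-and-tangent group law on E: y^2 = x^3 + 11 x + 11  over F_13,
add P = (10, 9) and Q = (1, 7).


P != Q, so use the chord formula.
s = (y2 - y1) / (x2 - x1) = (11) / (4) mod 13 = 6
x3 = s^2 - x1 - x2 mod 13 = 6^2 - 10 - 1 = 12
y3 = s (x1 - x3) - y1 mod 13 = 6 * (10 - 12) - 9 = 5

P + Q = (12, 5)


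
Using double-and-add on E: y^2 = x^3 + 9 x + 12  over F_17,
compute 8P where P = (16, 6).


k = 8 = 1000_2 (binary, LSB first: 0001)
Double-and-add from P = (16, 6):
  bit 0 = 0: acc unchanged = O
  bit 1 = 0: acc unchanged = O
  bit 2 = 0: acc unchanged = O
  bit 3 = 1: acc = O + (14, 14) = (14, 14)

8P = (14, 14)


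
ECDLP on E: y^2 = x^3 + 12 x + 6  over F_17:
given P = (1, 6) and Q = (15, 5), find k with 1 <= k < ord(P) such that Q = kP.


Enumerate multiples of P until we hit Q = (15, 5):
  1P = (1, 6)
  2P = (7, 12)
  3P = (10, 2)
  4P = (2, 2)
  5P = (13, 8)
  6P = (12, 12)
  7P = (5, 15)
  8P = (15, 5)
Match found at i = 8.

k = 8


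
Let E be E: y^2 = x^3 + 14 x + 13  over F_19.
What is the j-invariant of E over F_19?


Delta = -16(4 a^3 + 27 b^2) mod 19 = 10
-1728 * (4 a)^3 = -1728 * (4*14)^3 mod 19 = 18
j = 18 * 10^(-1) mod 19 = 17

j = 17 (mod 19)


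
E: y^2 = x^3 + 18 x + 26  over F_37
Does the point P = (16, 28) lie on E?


Check whether y^2 = x^3 + 18 x + 26 (mod 37) for (x, y) = (16, 28).
LHS: y^2 = 28^2 mod 37 = 7
RHS: x^3 + 18 x + 26 = 16^3 + 18*16 + 26 mod 37 = 7
LHS = RHS

Yes, on the curve


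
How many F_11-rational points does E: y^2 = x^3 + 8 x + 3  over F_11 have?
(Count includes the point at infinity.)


For each x in F_11, count y with y^2 = x^3 + 8 x + 3 mod 11:
  x = 0: RHS = 3, y in [5, 6]  -> 2 point(s)
  x = 1: RHS = 1, y in [1, 10]  -> 2 point(s)
  x = 2: RHS = 5, y in [4, 7]  -> 2 point(s)
  x = 4: RHS = 0, y in [0]  -> 1 point(s)
  x = 5: RHS = 3, y in [5, 6]  -> 2 point(s)
  x = 6: RHS = 3, y in [5, 6]  -> 2 point(s)
  x = 9: RHS = 1, y in [1, 10]  -> 2 point(s)
  x = 10: RHS = 5, y in [4, 7]  -> 2 point(s)
Affine points: 15. Add the point at infinity: total = 16.

#E(F_11) = 16


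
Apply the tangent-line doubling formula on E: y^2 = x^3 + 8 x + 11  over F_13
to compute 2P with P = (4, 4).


Doubling: s = (3 x1^2 + a) / (2 y1)
s = (3*4^2 + 8) / (2*4) mod 13 = 7
x3 = s^2 - 2 x1 mod 13 = 7^2 - 2*4 = 2
y3 = s (x1 - x3) - y1 mod 13 = 7 * (4 - 2) - 4 = 10

2P = (2, 10)


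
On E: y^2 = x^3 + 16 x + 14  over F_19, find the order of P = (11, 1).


Compute successive multiples of P until we hit O:
  1P = (11, 1)
  2P = (2, 4)
  3P = (4, 3)
  4P = (13, 5)
  5P = (18, 4)
  6P = (15, 0)
  7P = (18, 15)
  8P = (13, 14)
  ... (continuing to 12P)
  12P = O

ord(P) = 12


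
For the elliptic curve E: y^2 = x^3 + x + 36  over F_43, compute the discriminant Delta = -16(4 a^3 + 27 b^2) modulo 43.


4 a^3 + 27 b^2 = 4*1^3 + 27*36^2 = 4 + 34992 = 34996
Delta = -16 * (34996) = -559936
Delta mod 43 = 10

Delta = 10 (mod 43)


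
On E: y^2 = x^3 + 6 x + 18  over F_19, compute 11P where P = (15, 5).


k = 11 = 1011_2 (binary, LSB first: 1101)
Double-and-add from P = (15, 5):
  bit 0 = 1: acc = O + (15, 5) = (15, 5)
  bit 1 = 1: acc = (15, 5) + (6, 17) = (4, 12)
  bit 2 = 0: acc unchanged = (4, 12)
  bit 3 = 1: acc = (4, 12) + (11, 16) = (2, 0)

11P = (2, 0)


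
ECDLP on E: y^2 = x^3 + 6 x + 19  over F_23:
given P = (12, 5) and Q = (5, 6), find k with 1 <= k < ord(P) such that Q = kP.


Enumerate multiples of P until we hit Q = (5, 6):
  1P = (12, 5)
  2P = (2, 19)
  3P = (22, 9)
  4P = (14, 8)
  5P = (5, 17)
  6P = (8, 21)
  7P = (19, 0)
  8P = (8, 2)
  9P = (5, 6)
Match found at i = 9.

k = 9


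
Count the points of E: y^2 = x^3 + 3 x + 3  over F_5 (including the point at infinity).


For each x in F_5, count y with y^2 = x^3 + 3 x + 3 mod 5:
  x = 3: RHS = 4, y in [2, 3]  -> 2 point(s)
  x = 4: RHS = 4, y in [2, 3]  -> 2 point(s)
Affine points: 4. Add the point at infinity: total = 5.

#E(F_5) = 5


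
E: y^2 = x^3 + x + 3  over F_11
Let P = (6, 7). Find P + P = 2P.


Doubling: s = (3 x1^2 + a) / (2 y1)
s = (3*6^2 + 1) / (2*7) mod 11 = 7
x3 = s^2 - 2 x1 mod 11 = 7^2 - 2*6 = 4
y3 = s (x1 - x3) - y1 mod 11 = 7 * (6 - 4) - 7 = 7

2P = (4, 7)


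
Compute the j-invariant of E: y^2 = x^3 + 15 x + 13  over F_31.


Delta = -16(4 a^3 + 27 b^2) mod 31 = 5
-1728 * (4 a)^3 = -1728 * (4*15)^3 mod 31 = 29
j = 29 * 5^(-1) mod 31 = 12

j = 12 (mod 31)


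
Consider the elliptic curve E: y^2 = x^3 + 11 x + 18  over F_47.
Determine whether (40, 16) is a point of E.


Check whether y^2 = x^3 + 11 x + 18 (mod 47) for (x, y) = (40, 16).
LHS: y^2 = 16^2 mod 47 = 21
RHS: x^3 + 11 x + 18 = 40^3 + 11*40 + 18 mod 47 = 21
LHS = RHS

Yes, on the curve


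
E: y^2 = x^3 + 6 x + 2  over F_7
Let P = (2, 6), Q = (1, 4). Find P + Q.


P != Q, so use the chord formula.
s = (y2 - y1) / (x2 - x1) = (5) / (6) mod 7 = 2
x3 = s^2 - x1 - x2 mod 7 = 2^2 - 2 - 1 = 1
y3 = s (x1 - x3) - y1 mod 7 = 2 * (2 - 1) - 6 = 3

P + Q = (1, 3)


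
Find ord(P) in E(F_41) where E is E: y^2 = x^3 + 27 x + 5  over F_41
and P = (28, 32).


Compute successive multiples of P until we hit O:
  1P = (28, 32)
  2P = (36, 14)
  3P = (0, 28)
  4P = (8, 6)
  5P = (3, 21)
  6P = (18, 38)
  7P = (38, 15)
  8P = (7, 2)
  ... (continuing to 35P)
  35P = O

ord(P) = 35


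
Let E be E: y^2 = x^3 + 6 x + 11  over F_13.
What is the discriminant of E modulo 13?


4 a^3 + 27 b^2 = 4*6^3 + 27*11^2 = 864 + 3267 = 4131
Delta = -16 * (4131) = -66096
Delta mod 13 = 9

Delta = 9 (mod 13)


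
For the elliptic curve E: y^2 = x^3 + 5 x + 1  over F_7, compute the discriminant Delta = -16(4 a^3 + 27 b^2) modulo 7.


4 a^3 + 27 b^2 = 4*5^3 + 27*1^2 = 500 + 27 = 527
Delta = -16 * (527) = -8432
Delta mod 7 = 3

Delta = 3 (mod 7)


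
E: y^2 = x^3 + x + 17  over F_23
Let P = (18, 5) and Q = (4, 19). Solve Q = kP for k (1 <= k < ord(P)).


Enumerate multiples of P until we hit Q = (4, 19):
  1P = (18, 5)
  2P = (19, 15)
  3P = (17, 5)
  4P = (11, 18)
  5P = (12, 20)
  6P = (5, 20)
  7P = (8, 10)
  8P = (3, 22)
  9P = (4, 19)
Match found at i = 9.

k = 9


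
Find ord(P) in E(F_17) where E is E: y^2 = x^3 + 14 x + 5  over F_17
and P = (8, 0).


Compute successive multiples of P until we hit O:
  1P = (8, 0)
  2P = O

ord(P) = 2


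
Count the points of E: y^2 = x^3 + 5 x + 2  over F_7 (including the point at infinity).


For each x in F_7, count y with y^2 = x^3 + 5 x + 2 mod 7:
  x = 0: RHS = 2, y in [3, 4]  -> 2 point(s)
  x = 1: RHS = 1, y in [1, 6]  -> 2 point(s)
  x = 3: RHS = 2, y in [3, 4]  -> 2 point(s)
  x = 4: RHS = 2, y in [3, 4]  -> 2 point(s)
Affine points: 8. Add the point at infinity: total = 9.

#E(F_7) = 9


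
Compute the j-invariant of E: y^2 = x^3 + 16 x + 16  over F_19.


Delta = -16(4 a^3 + 27 b^2) mod 19 = 6
-1728 * (4 a)^3 = -1728 * (4*16)^3 mod 19 = 1
j = 1 * 6^(-1) mod 19 = 16

j = 16 (mod 19)


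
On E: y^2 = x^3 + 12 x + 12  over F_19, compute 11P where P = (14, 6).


k = 11 = 1011_2 (binary, LSB first: 1101)
Double-and-add from P = (14, 6):
  bit 0 = 1: acc = O + (14, 6) = (14, 6)
  bit 1 = 1: acc = (14, 6) + (2, 5) = (10, 7)
  bit 2 = 0: acc unchanged = (10, 7)
  bit 3 = 1: acc = (10, 7) + (5, 8) = (1, 14)

11P = (1, 14)


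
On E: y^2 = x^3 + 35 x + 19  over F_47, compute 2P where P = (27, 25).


Doubling: s = (3 x1^2 + a) / (2 y1)
s = (3*27^2 + 35) / (2*25) mod 47 = 20
x3 = s^2 - 2 x1 mod 47 = 20^2 - 2*27 = 17
y3 = s (x1 - x3) - y1 mod 47 = 20 * (27 - 17) - 25 = 34

2P = (17, 34)


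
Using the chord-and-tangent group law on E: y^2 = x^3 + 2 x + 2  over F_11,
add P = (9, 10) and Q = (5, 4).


P != Q, so use the chord formula.
s = (y2 - y1) / (x2 - x1) = (5) / (7) mod 11 = 7
x3 = s^2 - x1 - x2 mod 11 = 7^2 - 9 - 5 = 2
y3 = s (x1 - x3) - y1 mod 11 = 7 * (9 - 2) - 10 = 6

P + Q = (2, 6)


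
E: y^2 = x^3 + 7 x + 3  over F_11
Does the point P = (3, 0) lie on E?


Check whether y^2 = x^3 + 7 x + 3 (mod 11) for (x, y) = (3, 0).
LHS: y^2 = 0^2 mod 11 = 0
RHS: x^3 + 7 x + 3 = 3^3 + 7*3 + 3 mod 11 = 7
LHS != RHS

No, not on the curve


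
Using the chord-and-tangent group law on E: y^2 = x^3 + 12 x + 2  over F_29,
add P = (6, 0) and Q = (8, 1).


P != Q, so use the chord formula.
s = (y2 - y1) / (x2 - x1) = (1) / (2) mod 29 = 15
x3 = s^2 - x1 - x2 mod 29 = 15^2 - 6 - 8 = 8
y3 = s (x1 - x3) - y1 mod 29 = 15 * (6 - 8) - 0 = 28

P + Q = (8, 28)


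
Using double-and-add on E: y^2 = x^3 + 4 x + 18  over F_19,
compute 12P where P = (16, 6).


k = 12 = 1100_2 (binary, LSB first: 0011)
Double-and-add from P = (16, 6):
  bit 0 = 0: acc unchanged = O
  bit 1 = 0: acc unchanged = O
  bit 2 = 1: acc = O + (14, 14) = (14, 14)
  bit 3 = 1: acc = (14, 14) + (8, 7) = (1, 17)

12P = (1, 17)


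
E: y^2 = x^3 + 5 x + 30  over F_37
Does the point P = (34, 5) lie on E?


Check whether y^2 = x^3 + 5 x + 30 (mod 37) for (x, y) = (34, 5).
LHS: y^2 = 5^2 mod 37 = 25
RHS: x^3 + 5 x + 30 = 34^3 + 5*34 + 30 mod 37 = 25
LHS = RHS

Yes, on the curve
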